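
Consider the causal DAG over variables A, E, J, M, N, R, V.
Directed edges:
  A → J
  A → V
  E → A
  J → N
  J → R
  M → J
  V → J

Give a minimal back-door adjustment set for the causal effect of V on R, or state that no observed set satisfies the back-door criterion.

V→R: minimal back-door set {A}.

desc(V)\{V}={J,N,R}; candidates ⊆ {A,E,M}.
size 0: {}; under {} V still reaches {A,E,J,N,R} ∋ R.
{A}: V⊥R given {A} in G with V→· removed — back-door holds.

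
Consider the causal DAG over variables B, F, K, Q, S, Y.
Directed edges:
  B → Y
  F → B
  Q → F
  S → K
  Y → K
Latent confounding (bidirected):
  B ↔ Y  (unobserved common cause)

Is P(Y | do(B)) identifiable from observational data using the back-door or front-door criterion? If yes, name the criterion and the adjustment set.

P(Y|do(B)): not identifiable (no BD/FD set).

desc(B)\{B}={K,Y}; candidates ⊆ {F,Q,S}.
B↔Y: latent back-door arc(s) into B.
size 0: {}; under {} B still reaches {F,K,Q,Y} ∋ Y.
size 1: {F}, {Q}, {S}; under {F} B still reaches {K,Y} ∋ Y.
size 2: {F,Q}, {F,S}, {Q,S}; under {F,Q} B still reaches {K,Y} ∋ Y.
B↔Y cannot be blocked by any observed set — no back-door set.
No mediator lies on a directed B→…→Y path.
Neither criterion identifies P(Y|do(B)) in this graph.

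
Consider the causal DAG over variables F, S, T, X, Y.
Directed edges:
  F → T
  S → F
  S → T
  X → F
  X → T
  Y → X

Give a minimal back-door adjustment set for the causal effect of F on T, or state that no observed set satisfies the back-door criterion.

F→T: minimal back-door set {S, X}.

desc(F)\{F}={T}; candidates ⊆ {S,X,Y}.
size 0: {}; under {} F still reaches {S,T,X,Y} ∋ T.
size 1: {S}, {X}, {Y}; under {S} F still reaches {T,X,Y} ∋ T.
{S,X}: F⊥T given {S,X} in G with F→· removed — back-door holds.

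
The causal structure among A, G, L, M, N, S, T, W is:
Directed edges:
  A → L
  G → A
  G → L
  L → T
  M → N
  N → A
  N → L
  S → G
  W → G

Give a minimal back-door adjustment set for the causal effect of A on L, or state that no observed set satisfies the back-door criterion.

A→L: minimal back-door set {G, N}.

desc(A)\{A}={L,T}; candidates ⊆ {G,M,N,S,W}.
size 0: {}; under {} A still reaches {G,L,M,N,S,T,W} ∋ L.
size 1: {G}, {M}, {N} …(+2); under {G} A still reaches {L,M,N,T} ∋ L.
{G,N}: A⊥L given {G,N} in G with A→· removed — back-door holds.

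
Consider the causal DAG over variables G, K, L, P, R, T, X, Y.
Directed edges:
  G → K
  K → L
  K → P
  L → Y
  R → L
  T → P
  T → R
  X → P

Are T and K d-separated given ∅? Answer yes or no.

Yes — T ⊥ K | ∅.

Bayes-Ball from T | ∅ reaches {L,P,R,Y}.
K ∉ reach(T|∅) ⇒ T ⊥ K | ∅.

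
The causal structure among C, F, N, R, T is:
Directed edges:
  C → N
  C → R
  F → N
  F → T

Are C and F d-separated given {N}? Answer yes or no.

Bayes-Ball from C | {N} reaches {F,R,T}.
F ∈ reach(C|{N}) ⇒ C ⊥̸ F | {N}.

No — C and F are d-connected given {N}.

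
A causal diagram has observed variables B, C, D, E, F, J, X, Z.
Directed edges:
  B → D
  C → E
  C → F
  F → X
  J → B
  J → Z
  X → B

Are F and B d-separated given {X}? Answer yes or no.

Yes — F ⊥ B | {X}.

Bayes-Ball from F | {X} reaches {C,E}.
B ∉ reach(F|{X}) ⇒ F ⊥ B | {X}.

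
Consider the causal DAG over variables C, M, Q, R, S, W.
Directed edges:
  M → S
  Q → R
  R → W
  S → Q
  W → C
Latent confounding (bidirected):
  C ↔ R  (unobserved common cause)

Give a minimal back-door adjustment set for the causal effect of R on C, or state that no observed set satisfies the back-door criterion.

desc(R)\{R}={C,W}; candidates ⊆ {M,Q,S}.
R↔C: latent back-door arc(s) into R.
size 0: {}; under {} R still reaches {C,M,Q,S} ∋ C.
size 1: {M}, {Q}, {S}; under {M} R still reaches {C,Q,S} ∋ C.
size 2: {M,Q}, {M,S}, {Q,S}; under {M,Q} R still reaches {C} ∋ C.
R↔C cannot be blocked by any observed set — no back-door set.

R→C: no observed back-door set.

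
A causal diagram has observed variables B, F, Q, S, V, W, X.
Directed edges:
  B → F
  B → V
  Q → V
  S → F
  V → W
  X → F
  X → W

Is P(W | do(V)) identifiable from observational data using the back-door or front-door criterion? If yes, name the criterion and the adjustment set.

P(W|do(V)): backdoor, adjust for ∅.

desc(V)\{V}={W}; candidates ⊆ {B,F,Q,S,X}.
∅: V⊥W given ∅ in G with V→· removed — back-door holds.
P(W|do(V)) = P(W|V) — no adjustment needed.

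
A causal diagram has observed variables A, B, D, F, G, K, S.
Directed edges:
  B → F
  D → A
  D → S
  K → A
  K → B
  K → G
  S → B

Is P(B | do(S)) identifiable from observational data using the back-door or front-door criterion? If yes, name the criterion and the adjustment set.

P(B|do(S)): backdoor, adjust for ∅.

desc(S)\{S}={B,F}; candidates ⊆ {A,D,G,K}.
∅: S⊥B given ∅ in G with S→· removed — back-door holds.
P(B|do(S)) = P(B|S) — no adjustment needed.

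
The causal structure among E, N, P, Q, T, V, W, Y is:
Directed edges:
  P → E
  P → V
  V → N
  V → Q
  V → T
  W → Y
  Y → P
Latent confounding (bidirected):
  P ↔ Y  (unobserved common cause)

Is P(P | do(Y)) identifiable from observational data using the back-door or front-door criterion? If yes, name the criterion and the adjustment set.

desc(Y)\{Y}={E,N,P,Q,T,V}; candidates ⊆ {W}.
Y↔P: latent back-door arc(s) into Y.
size 0: {}; under {} Y still reaches {E,N,P,Q,T,V,W} ∋ P.
size 1: {W}; under {W} Y still reaches {E,N,P,Q,T,V} ∋ P.
Y↔P cannot be blocked by any observed set — no back-door set.
No mediator lies on a directed Y→…→P path.
Neither criterion identifies P(P|do(Y)) in this graph.

P(P|do(Y)): not identifiable (no BD/FD set).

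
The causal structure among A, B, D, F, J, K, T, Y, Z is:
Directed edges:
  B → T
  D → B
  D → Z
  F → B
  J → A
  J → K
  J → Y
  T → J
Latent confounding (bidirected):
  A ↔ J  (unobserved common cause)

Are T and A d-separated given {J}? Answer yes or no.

Bayes-Ball from T | {J} reaches {A,B,D,F,Z}.
A ∈ reach(T|{J}) ⇒ T ⊥̸ A | {J}.

No — T and A are d-connected given {J}.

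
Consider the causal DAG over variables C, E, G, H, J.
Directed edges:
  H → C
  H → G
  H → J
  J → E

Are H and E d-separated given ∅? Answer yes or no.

No — H and E are d-connected given ∅.

Bayes-Ball from H | ∅ reaches {C,E,G,J}.
E ∈ reach(H|∅) ⇒ H ⊥̸ E | ∅.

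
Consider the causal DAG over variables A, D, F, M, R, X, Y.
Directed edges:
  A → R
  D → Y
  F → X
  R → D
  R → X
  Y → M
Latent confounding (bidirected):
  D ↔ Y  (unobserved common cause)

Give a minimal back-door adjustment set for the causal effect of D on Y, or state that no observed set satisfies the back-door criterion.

desc(D)\{D}={M,Y}; candidates ⊆ {A,F,R,X}.
D↔Y: latent back-door arc(s) into D.
size 0: {}; under {} D still reaches {A,M,R,X,Y} ∋ Y.
size 1: {A}, {F}, {R} …(+1); under {A} D still reaches {M,R,X,Y} ∋ Y.
size 2: {A,F}, {A,R}, {A,X} …(+3); under {A,F} D still reaches {M,R,X,Y} ∋ Y.
D↔Y cannot be blocked by any observed set — no back-door set.

D→Y: no observed back-door set.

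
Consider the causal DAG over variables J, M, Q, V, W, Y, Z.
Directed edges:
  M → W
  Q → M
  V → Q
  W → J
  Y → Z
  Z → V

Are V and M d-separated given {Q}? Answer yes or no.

Bayes-Ball from V | {Q} reaches {Y,Z}.
M ∉ reach(V|{Q}) ⇒ V ⊥ M | {Q}.

Yes — V ⊥ M | {Q}.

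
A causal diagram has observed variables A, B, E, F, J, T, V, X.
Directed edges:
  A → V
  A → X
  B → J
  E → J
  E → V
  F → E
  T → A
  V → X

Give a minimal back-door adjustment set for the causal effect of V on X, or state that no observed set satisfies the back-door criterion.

V→X: minimal back-door set {A}.

desc(V)\{V}={X}; candidates ⊆ {A,B,E,F,J,T}.
size 0: {}; under {} V still reaches {A,E,F,J,T,X} ∋ X.
{A}: V⊥X given {A} in G with V→· removed — back-door holds.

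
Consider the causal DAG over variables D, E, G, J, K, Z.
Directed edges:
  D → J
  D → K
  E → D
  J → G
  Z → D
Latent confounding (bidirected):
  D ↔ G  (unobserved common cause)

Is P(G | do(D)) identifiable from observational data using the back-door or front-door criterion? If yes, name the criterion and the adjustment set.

desc(D)\{D}={G,J,K}; candidates ⊆ {E,Z}.
D↔G: latent back-door arc(s) into D.
size 0: {}; under {} D still reaches {E,G,Z} ∋ G.
size 1: {E}, {Z}; under {E} D still reaches {G,Z} ∋ G.
size 2: {E,Z}; under {E,Z} D still reaches {G} ∋ G.
D↔G cannot be blocked by any observed set — no back-door set.
{J}: (i) intercepts every directed D→G path; (ii) no back-door D→{J}; (iii) {D} blocks every back-door {J}→G. Front-door holds.
P(G|do(D)) = Σ_{J} P(J|D) Σ_{D'} P(G|J,D')P(D').

P(G|do(D)): frontdoor, adjust for {J}.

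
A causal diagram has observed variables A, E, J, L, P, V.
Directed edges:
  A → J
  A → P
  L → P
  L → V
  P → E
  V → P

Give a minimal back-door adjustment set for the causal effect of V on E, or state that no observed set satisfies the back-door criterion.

V→E: minimal back-door set {L}.

desc(V)\{V}={E,P}; candidates ⊆ {A,J,L}.
size 0: {}; under {} V still reaches {E,L,P} ∋ E.
{L}: V⊥E given {L} in G with V→· removed — back-door holds.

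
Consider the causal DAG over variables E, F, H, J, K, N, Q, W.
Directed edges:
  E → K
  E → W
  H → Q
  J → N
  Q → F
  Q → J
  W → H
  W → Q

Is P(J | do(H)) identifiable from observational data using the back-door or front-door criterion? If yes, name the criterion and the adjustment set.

P(J|do(H)): backdoor, adjust for {W}.

desc(H)\{H}={F,J,N,Q}; candidates ⊆ {E,K,W}.
size 0: {}; under {} H still reaches {E,F,J,K,N,Q,W} ∋ J.
{W}: H⊥J given {W} in G with H→· removed — back-door holds.
P(J|do(H)) = Σ_{W} P(J|H,W)·P(W).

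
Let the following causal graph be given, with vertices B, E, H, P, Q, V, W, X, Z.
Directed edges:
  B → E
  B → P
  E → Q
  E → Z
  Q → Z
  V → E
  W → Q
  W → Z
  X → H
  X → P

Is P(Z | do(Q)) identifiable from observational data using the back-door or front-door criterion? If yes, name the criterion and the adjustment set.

desc(Q)\{Q}={Z}; candidates ⊆ {B,E,H,P,V,W,X}.
size 0: {}; under {} Q still reaches {B,E,P,V,W,Z} ∋ Z.
size 1: {B}, {E}, {H} …(+4); under {B} Q still reaches {E,V,W,Z} ∋ Z.
{E,W}: Q⊥Z given {E,W} in G with Q→· removed — back-door holds.
P(Z|do(Q)) = Σ_{E,W} P(Z|Q,E,W)·P(E,W).

P(Z|do(Q)): backdoor, adjust for {E, W}.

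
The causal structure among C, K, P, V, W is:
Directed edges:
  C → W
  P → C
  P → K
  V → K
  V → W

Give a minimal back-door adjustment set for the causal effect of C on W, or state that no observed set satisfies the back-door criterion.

C→W: minimal back-door set ∅.

desc(C)\{C}={W}; candidates ⊆ {K,P,V}.
∅: C⊥W given ∅ in G with C→· removed — back-door holds.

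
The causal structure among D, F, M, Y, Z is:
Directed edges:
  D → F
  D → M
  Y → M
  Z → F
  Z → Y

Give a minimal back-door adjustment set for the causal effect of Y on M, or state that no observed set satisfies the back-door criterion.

desc(Y)\{Y}={M}; candidates ⊆ {D,F,Z}.
∅: Y⊥M given ∅ in G with Y→· removed — back-door holds.

Y→M: minimal back-door set ∅.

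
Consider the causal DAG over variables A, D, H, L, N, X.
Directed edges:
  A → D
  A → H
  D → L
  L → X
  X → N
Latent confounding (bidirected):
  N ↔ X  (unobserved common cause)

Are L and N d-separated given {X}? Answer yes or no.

No — L and N are d-connected given {X}.

Bayes-Ball from L | {X} reaches {A,D,H,N}.
N ∈ reach(L|{X}) ⇒ L ⊥̸ N | {X}.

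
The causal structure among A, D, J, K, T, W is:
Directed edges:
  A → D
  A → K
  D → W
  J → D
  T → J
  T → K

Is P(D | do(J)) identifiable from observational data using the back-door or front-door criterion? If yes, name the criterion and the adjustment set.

P(D|do(J)): backdoor, adjust for ∅.

desc(J)\{J}={D,W}; candidates ⊆ {A,K,T}.
∅: J⊥D given ∅ in G with J→· removed — back-door holds.
P(D|do(J)) = P(D|J) — no adjustment needed.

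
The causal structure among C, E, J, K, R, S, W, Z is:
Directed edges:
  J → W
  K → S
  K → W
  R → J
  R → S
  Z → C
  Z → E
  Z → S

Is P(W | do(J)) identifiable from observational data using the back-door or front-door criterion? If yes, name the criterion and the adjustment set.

desc(J)\{J}={W}; candidates ⊆ {C,E,K,R,S,Z}.
∅: J⊥W given ∅ in G with J→· removed — back-door holds.
P(W|do(J)) = P(W|J) — no adjustment needed.

P(W|do(J)): backdoor, adjust for ∅.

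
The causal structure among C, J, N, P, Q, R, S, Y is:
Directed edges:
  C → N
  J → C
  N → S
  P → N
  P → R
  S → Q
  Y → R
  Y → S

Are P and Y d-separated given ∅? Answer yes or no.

Bayes-Ball from P | ∅ reaches {N,Q,R,S}.
Y ∉ reach(P|∅) ⇒ P ⊥ Y | ∅.

Yes — P ⊥ Y | ∅.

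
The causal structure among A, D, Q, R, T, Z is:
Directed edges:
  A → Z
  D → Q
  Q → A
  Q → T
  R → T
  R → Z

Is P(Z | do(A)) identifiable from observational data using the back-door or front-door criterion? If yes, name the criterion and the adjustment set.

P(Z|do(A)): backdoor, adjust for ∅.

desc(A)\{A}={Z}; candidates ⊆ {D,Q,R,T}.
∅: A⊥Z given ∅ in G with A→· removed — back-door holds.
P(Z|do(A)) = P(Z|A) — no adjustment needed.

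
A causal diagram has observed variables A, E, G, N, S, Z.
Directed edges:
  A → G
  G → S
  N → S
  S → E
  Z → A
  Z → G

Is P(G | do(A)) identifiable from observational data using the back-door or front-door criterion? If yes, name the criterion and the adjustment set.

desc(A)\{A}={E,G,S}; candidates ⊆ {N,Z}.
size 0: {}; under {} A still reaches {E,G,S,Z} ∋ G.
{Z}: A⊥G given {Z} in G with A→· removed — back-door holds.
P(G|do(A)) = Σ_{Z} P(G|A,Z)·P(Z).

P(G|do(A)): backdoor, adjust for {Z}.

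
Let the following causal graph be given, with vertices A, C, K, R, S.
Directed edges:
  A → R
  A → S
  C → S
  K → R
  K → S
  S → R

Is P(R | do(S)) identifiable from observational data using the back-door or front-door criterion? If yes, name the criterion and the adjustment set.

P(R|do(S)): backdoor, adjust for {A, K}.

desc(S)\{S}={R}; candidates ⊆ {A,C,K}.
size 0: {}; under {} S still reaches {A,C,K,R} ∋ R.
size 1: {A}, {C}, {K}; under {A} S still reaches {C,K,R} ∋ R.
{A,K}: S⊥R given {A,K} in G with S→· removed — back-door holds.
P(R|do(S)) = Σ_{A,K} P(R|S,A,K)·P(A,K).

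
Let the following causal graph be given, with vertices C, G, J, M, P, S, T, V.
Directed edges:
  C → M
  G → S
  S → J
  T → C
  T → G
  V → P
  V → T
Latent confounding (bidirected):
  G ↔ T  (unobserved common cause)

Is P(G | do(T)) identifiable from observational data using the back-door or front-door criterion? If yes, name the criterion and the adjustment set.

P(G|do(T)): not identifiable (no BD/FD set).

desc(T)\{T}={C,G,J,M,S}; candidates ⊆ {P,V}.
T↔G: latent back-door arc(s) into T.
size 0: {}; under {} T still reaches {G,J,P,S,V} ∋ G.
size 1: {P}, {V}; under {P} T still reaches {G,J,S,V} ∋ G.
size 2: {P,V}; under {P,V} T still reaches {G,J,S} ∋ G.
T↔G cannot be blocked by any observed set — no back-door set.
No mediator lies on a directed T→…→G path.
Neither criterion identifies P(G|do(T)) in this graph.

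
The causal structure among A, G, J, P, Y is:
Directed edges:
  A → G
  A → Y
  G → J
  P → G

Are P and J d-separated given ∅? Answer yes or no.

Bayes-Ball from P | ∅ reaches {G,J}.
J ∈ reach(P|∅) ⇒ P ⊥̸ J | ∅.

No — P and J are d-connected given ∅.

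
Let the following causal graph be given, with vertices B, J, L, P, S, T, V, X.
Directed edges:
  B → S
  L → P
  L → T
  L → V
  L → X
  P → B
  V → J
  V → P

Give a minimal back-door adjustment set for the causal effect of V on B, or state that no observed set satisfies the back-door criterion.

V→B: minimal back-door set {L}.

desc(V)\{V}={B,J,P,S}; candidates ⊆ {L,T,X}.
size 0: {}; under {} V still reaches {B,L,P,S,T,X} ∋ B.
{L}: V⊥B given {L} in G with V→· removed — back-door holds.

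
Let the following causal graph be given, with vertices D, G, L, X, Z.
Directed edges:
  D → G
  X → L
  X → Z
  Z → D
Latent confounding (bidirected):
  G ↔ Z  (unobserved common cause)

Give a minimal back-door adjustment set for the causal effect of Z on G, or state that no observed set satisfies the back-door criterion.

Z→G: no observed back-door set.

desc(Z)\{Z}={D,G}; candidates ⊆ {L,X}.
Z↔G: latent back-door arc(s) into Z.
size 0: {}; under {} Z still reaches {G,L,X} ∋ G.
size 1: {L}, {X}; under {L} Z still reaches {G,X} ∋ G.
size 2: {L,X}; under {L,X} Z still reaches {G} ∋ G.
Z↔G cannot be blocked by any observed set — no back-door set.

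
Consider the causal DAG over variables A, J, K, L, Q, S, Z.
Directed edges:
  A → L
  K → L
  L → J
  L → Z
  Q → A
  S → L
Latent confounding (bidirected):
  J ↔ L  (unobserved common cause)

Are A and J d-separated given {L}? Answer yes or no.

Bayes-Ball from A | {L} reaches {J,K,Q,S}.
J ∈ reach(A|{L}) ⇒ A ⊥̸ J | {L}.

No — A and J are d-connected given {L}.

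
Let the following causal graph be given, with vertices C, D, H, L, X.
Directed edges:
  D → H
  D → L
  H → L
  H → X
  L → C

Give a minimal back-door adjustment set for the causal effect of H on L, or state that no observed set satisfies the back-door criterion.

H→L: minimal back-door set {D}.

desc(H)\{H}={C,L,X}; candidates ⊆ {D}.
size 0: {}; under {} H still reaches {C,D,L} ∋ L.
{D}: H⊥L given {D} in G with H→· removed — back-door holds.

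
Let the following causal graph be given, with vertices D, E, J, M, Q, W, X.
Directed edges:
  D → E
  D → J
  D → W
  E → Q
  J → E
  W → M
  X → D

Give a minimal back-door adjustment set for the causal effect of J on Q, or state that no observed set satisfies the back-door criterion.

desc(J)\{J}={E,Q}; candidates ⊆ {D,M,W,X}.
size 0: {}; under {} J still reaches {D,E,M,Q,W,X} ∋ Q.
{D}: J⊥Q given {D} in G with J→· removed — back-door holds.

J→Q: minimal back-door set {D}.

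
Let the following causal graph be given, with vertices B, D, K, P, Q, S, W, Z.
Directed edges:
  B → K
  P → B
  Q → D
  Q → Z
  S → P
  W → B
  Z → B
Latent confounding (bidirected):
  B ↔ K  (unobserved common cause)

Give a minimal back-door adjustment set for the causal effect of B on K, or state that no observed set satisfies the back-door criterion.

desc(B)\{B}={K}; candidates ⊆ {D,P,Q,S,W,Z}.
B↔K: latent back-door arc(s) into B.
size 0: {}; under {} B still reaches {D,K,P,Q,S,W,Z} ∋ K.
size 1: {D}, {P}, {Q} …(+3); under {D} B still reaches {K,P,Q,S,W,Z} ∋ K.
size 2: {D,P}, {D,Q}, {D,S} …(+12); under {D,P} B still reaches {K,Q,W,Z} ∋ K.
B↔K cannot be blocked by any observed set — no back-door set.

B→K: no observed back-door set.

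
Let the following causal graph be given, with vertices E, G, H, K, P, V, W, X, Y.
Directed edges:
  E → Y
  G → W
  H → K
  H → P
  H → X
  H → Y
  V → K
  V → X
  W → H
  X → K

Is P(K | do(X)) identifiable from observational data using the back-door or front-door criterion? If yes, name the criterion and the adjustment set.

desc(X)\{X}={K}; candidates ⊆ {E,G,H,P,V,W,Y}.
size 0: {}; under {} X still reaches {G,H,K,P,V,W,Y} ∋ K.
size 1: {E}, {G}, {H} …(+4); under {E} X still reaches {G,H,K,P,V,W,Y} ∋ K.
{H,V}: X⊥K given {H,V} in G with X→· removed — back-door holds.
P(K|do(X)) = Σ_{H,V} P(K|X,H,V)·P(H,V).

P(K|do(X)): backdoor, adjust for {H, V}.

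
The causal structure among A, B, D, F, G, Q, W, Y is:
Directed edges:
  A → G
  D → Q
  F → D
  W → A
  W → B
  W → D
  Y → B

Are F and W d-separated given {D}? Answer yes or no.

No — F and W are d-connected given {D}.

Bayes-Ball from F | {D} reaches {A,B,G,W}.
W ∈ reach(F|{D}) ⇒ F ⊥̸ W | {D}.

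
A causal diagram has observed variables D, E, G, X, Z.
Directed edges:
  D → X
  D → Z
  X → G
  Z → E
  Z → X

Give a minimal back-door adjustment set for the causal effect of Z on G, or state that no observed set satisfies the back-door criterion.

desc(Z)\{Z}={E,G,X}; candidates ⊆ {D}.
size 0: {}; under {} Z still reaches {D,G,X} ∋ G.
{D}: Z⊥G given {D} in G with Z→· removed — back-door holds.

Z→G: minimal back-door set {D}.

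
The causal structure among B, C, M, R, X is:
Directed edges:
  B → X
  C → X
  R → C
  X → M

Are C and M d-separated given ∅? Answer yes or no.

No — C and M are d-connected given ∅.

Bayes-Ball from C | ∅ reaches {M,R,X}.
M ∈ reach(C|∅) ⇒ C ⊥̸ M | ∅.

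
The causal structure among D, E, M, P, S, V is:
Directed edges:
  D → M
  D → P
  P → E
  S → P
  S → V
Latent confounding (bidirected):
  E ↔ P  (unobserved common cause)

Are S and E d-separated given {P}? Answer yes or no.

Bayes-Ball from S | {P} reaches {D,E,M,V}.
E ∈ reach(S|{P}) ⇒ S ⊥̸ E | {P}.

No — S and E are d-connected given {P}.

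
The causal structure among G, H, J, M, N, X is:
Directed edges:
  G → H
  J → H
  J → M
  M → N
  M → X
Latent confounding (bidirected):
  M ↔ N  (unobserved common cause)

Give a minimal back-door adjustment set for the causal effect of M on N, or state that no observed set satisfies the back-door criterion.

M→N: no observed back-door set.

desc(M)\{M}={N,X}; candidates ⊆ {G,H,J}.
M↔N: latent back-door arc(s) into M.
size 0: {}; under {} M still reaches {H,J,N} ∋ N.
size 1: {G}, {H}, {J}; under {G} M still reaches {H,J,N} ∋ N.
size 2: {G,H}, {G,J}, {H,J}; under {G,H} M still reaches {J,N} ∋ N.
M↔N cannot be blocked by any observed set — no back-door set.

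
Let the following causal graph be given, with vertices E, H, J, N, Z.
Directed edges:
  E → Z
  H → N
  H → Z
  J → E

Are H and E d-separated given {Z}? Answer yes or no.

No — H and E are d-connected given {Z}.

Bayes-Ball from H | {Z} reaches {E,J,N}.
E ∈ reach(H|{Z}) ⇒ H ⊥̸ E | {Z}.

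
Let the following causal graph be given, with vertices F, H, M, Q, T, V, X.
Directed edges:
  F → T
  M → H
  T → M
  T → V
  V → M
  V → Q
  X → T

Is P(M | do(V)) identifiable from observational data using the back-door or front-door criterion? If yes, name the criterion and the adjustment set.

desc(V)\{V}={H,M,Q}; candidates ⊆ {F,T,X}.
size 0: {}; under {} V still reaches {F,H,M,T,X} ∋ M.
{T}: V⊥M given {T} in G with V→· removed — back-door holds.
P(M|do(V)) = Σ_{T} P(M|V,T)·P(T).

P(M|do(V)): backdoor, adjust for {T}.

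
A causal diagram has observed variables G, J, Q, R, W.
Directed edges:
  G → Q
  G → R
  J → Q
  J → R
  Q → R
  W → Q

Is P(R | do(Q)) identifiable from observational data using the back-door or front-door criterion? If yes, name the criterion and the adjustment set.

P(R|do(Q)): backdoor, adjust for {G, J}.

desc(Q)\{Q}={R}; candidates ⊆ {G,J,W}.
size 0: {}; under {} Q still reaches {G,J,R,W} ∋ R.
size 1: {G}, {J}, {W}; under {G} Q still reaches {J,R,W} ∋ R.
{G,J}: Q⊥R given {G,J} in G with Q→· removed — back-door holds.
P(R|do(Q)) = Σ_{G,J} P(R|Q,G,J)·P(G,J).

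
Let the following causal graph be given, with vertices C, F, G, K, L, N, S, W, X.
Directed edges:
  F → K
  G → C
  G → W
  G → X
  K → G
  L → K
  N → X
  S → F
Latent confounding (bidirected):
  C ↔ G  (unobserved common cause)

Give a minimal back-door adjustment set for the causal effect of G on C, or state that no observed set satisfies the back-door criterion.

G→C: no observed back-door set.

desc(G)\{G}={C,W,X}; candidates ⊆ {F,K,L,N,S}.
G↔C: latent back-door arc(s) into G.
size 0: {}; under {} G still reaches {C,F,K,L,S} ∋ C.
size 1: {F}, {K}, {L} …(+2); under {F} G still reaches {C,K,L} ∋ C.
size 2: {F,K}, {F,L}, {F,N} …(+7); under {F,K} G still reaches {C} ∋ C.
G↔C cannot be blocked by any observed set — no back-door set.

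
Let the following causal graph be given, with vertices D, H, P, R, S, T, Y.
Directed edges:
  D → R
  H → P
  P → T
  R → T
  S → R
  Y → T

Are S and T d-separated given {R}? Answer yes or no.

Yes — S ⊥ T | {R}.

Bayes-Ball from S | {R} reaches {D}.
T ∉ reach(S|{R}) ⇒ S ⊥ T | {R}.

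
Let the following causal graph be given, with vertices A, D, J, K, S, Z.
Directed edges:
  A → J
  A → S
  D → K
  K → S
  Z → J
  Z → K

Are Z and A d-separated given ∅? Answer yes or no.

Bayes-Ball from Z | ∅ reaches {J,K,S}.
A ∉ reach(Z|∅) ⇒ Z ⊥ A | ∅.

Yes — Z ⊥ A | ∅.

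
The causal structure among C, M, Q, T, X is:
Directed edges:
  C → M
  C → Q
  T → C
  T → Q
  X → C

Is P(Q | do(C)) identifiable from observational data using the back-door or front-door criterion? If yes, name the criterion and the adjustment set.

P(Q|do(C)): backdoor, adjust for {T}.

desc(C)\{C}={M,Q}; candidates ⊆ {T,X}.
size 0: {}; under {} C still reaches {Q,T,X} ∋ Q.
{T}: C⊥Q given {T} in G with C→· removed — back-door holds.
P(Q|do(C)) = Σ_{T} P(Q|C,T)·P(T).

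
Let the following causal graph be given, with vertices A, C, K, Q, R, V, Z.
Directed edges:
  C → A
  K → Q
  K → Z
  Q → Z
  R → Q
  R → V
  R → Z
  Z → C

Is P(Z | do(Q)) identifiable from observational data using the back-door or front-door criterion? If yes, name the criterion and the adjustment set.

desc(Q)\{Q}={A,C,Z}; candidates ⊆ {K,R,V}.
size 0: {}; under {} Q still reaches {A,C,K,R,V,Z} ∋ Z.
size 1: {K}, {R}, {V}; under {K} Q still reaches {A,C,R,V,Z} ∋ Z.
{K,R}: Q⊥Z given {K,R} in G with Q→· removed — back-door holds.
P(Z|do(Q)) = Σ_{K,R} P(Z|Q,K,R)·P(K,R).

P(Z|do(Q)): backdoor, adjust for {K, R}.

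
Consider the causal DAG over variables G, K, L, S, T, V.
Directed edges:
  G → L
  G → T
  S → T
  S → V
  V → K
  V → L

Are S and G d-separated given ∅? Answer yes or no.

Yes — S ⊥ G | ∅.

Bayes-Ball from S | ∅ reaches {K,L,T,V}.
G ∉ reach(S|∅) ⇒ S ⊥ G | ∅.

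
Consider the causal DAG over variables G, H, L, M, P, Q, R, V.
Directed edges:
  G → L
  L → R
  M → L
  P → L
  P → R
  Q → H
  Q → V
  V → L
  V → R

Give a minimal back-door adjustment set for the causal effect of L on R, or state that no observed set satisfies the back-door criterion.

L→R: minimal back-door set {P, V}.

desc(L)\{L}={R}; candidates ⊆ {G,H,M,P,Q,V}.
size 0: {}; under {} L still reaches {G,H,M,P,Q,R,V} ∋ R.
size 1: {G}, {H}, {M} …(+3); under {G} L still reaches {H,M,P,Q,R,V} ∋ R.
{P,V}: L⊥R given {P,V} in G with L→· removed — back-door holds.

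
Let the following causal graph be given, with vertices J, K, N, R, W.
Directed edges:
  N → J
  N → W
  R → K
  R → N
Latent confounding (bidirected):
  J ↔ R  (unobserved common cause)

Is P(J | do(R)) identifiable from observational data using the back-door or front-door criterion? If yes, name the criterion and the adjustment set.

P(J|do(R)): frontdoor, adjust for {N}.

desc(R)\{R}={J,K,N,W}; candidates ⊆ {—}.
R↔J: latent back-door arc(s) into R.
size 0: {}; under {} R still reaches {J} ∋ J.
R↔J cannot be blocked by any observed set — no back-door set.
{N}: (i) intercepts every directed R→J path; (ii) no back-door R→{N}; (iii) {R} blocks every back-door {N}→J. Front-door holds.
P(J|do(R)) = Σ_{N} P(N|R) Σ_{R'} P(J|N,R')P(R').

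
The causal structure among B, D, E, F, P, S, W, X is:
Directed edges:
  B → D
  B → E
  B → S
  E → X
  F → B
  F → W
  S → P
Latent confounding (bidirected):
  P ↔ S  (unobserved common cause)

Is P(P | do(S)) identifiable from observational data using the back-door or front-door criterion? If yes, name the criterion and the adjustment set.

desc(S)\{S}={P}; candidates ⊆ {B,D,E,F,W,X}.
S↔P: latent back-door arc(s) into S.
size 0: {}; under {} S still reaches {B,D,E,F,P,W,X} ∋ P.
size 1: {B}, {D}, {E} …(+3); under {B} S still reaches {P} ∋ P.
size 2: {B,D}, {B,E}, {B,F} …(+12); under {B,D} S still reaches {P} ∋ P.
S↔P cannot be blocked by any observed set — no back-door set.
No mediator lies on a directed S→…→P path.
Neither criterion identifies P(P|do(S)) in this graph.

P(P|do(S)): not identifiable (no BD/FD set).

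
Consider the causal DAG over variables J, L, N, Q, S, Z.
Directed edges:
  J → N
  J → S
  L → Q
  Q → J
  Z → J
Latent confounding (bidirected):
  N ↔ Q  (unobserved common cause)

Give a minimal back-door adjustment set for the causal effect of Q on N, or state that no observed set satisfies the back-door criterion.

desc(Q)\{Q}={J,N,S}; candidates ⊆ {L,Z}.
Q↔N: latent back-door arc(s) into Q.
size 0: {}; under {} Q still reaches {L,N} ∋ N.
size 1: {L}, {Z}; under {L} Q still reaches {N} ∋ N.
size 2: {L,Z}; under {L,Z} Q still reaches {N} ∋ N.
Q↔N cannot be blocked by any observed set — no back-door set.

Q→N: no observed back-door set.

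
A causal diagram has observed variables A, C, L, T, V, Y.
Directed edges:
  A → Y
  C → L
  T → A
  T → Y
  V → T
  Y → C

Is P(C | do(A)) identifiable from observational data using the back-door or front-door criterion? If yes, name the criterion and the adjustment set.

desc(A)\{A}={C,L,Y}; candidates ⊆ {T,V}.
size 0: {}; under {} A still reaches {C,L,T,V,Y} ∋ C.
{T}: A⊥C given {T} in G with A→· removed — back-door holds.
P(C|do(A)) = Σ_{T} P(C|A,T)·P(T).

P(C|do(A)): backdoor, adjust for {T}.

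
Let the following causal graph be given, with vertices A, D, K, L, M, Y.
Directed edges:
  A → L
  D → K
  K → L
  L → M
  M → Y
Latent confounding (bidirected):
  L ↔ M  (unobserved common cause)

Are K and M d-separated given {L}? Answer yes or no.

No — K and M are d-connected given {L}.

Bayes-Ball from K | {L} reaches {A,D,M,Y}.
M ∈ reach(K|{L}) ⇒ K ⊥̸ M | {L}.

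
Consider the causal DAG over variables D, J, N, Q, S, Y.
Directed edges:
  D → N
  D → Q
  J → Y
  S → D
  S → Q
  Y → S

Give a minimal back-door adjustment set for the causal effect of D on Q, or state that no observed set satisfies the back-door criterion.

desc(D)\{D}={N,Q}; candidates ⊆ {J,S,Y}.
size 0: {}; under {} D still reaches {J,Q,S,Y} ∋ Q.
{S}: D⊥Q given {S} in G with D→· removed — back-door holds.

D→Q: minimal back-door set {S}.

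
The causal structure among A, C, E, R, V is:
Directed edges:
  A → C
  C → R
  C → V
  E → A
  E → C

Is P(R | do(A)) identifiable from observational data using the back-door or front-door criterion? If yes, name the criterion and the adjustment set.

desc(A)\{A}={C,R,V}; candidates ⊆ {E}.
size 0: {}; under {} A still reaches {C,E,R,V} ∋ R.
{E}: A⊥R given {E} in G with A→· removed — back-door holds.
P(R|do(A)) = Σ_{E} P(R|A,E)·P(E).

P(R|do(A)): backdoor, adjust for {E}.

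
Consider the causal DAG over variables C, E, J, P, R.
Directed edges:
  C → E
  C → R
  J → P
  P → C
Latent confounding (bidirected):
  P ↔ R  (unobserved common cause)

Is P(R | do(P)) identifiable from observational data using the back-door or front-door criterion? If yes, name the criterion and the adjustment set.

desc(P)\{P}={C,E,R}; candidates ⊆ {J}.
P↔R: latent back-door arc(s) into P.
size 0: {}; under {} P still reaches {J,R} ∋ R.
size 1: {J}; under {J} P still reaches {R} ∋ R.
P↔R cannot be blocked by any observed set — no back-door set.
{C}: (i) intercepts every directed P→R path; (ii) no back-door P→{C}; (iii) {P} blocks every back-door {C}→R. Front-door holds.
P(R|do(P)) = Σ_{C} P(C|P) Σ_{P'} P(R|C,P')P(P').

P(R|do(P)): frontdoor, adjust for {C}.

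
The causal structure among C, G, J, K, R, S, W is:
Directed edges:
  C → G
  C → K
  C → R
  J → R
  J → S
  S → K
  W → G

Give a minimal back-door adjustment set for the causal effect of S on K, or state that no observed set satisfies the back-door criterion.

desc(S)\{S}={K}; candidates ⊆ {C,G,J,R,W}.
∅: S⊥K given ∅ in G with S→· removed — back-door holds.

S→K: minimal back-door set ∅.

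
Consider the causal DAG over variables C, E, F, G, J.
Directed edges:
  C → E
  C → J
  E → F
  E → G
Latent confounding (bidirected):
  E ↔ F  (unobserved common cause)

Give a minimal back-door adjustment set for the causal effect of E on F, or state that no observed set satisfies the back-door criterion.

desc(E)\{E}={F,G}; candidates ⊆ {C,J}.
E↔F: latent back-door arc(s) into E.
size 0: {}; under {} E still reaches {C,F,J} ∋ F.
size 1: {C}, {J}; under {C} E still reaches {F} ∋ F.
size 2: {C,J}; under {C,J} E still reaches {F} ∋ F.
E↔F cannot be blocked by any observed set — no back-door set.

E→F: no observed back-door set.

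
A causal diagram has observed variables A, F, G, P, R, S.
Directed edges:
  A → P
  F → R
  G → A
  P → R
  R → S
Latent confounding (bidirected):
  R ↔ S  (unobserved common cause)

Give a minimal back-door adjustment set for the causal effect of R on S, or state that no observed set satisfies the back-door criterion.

desc(R)\{R}={S}; candidates ⊆ {A,F,G,P}.
R↔S: latent back-door arc(s) into R.
size 0: {}; under {} R still reaches {A,F,G,P,S} ∋ S.
size 1: {A}, {F}, {G} …(+1); under {A} R still reaches {F,P,S} ∋ S.
size 2: {A,F}, {A,G}, {A,P} …(+3); under {A,F} R still reaches {P,S} ∋ S.
R↔S cannot be blocked by any observed set — no back-door set.

R→S: no observed back-door set.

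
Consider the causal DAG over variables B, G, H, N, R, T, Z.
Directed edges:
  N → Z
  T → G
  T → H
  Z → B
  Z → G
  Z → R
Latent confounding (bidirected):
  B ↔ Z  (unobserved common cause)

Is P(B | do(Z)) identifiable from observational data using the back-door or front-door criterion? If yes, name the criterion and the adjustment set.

P(B|do(Z)): not identifiable (no BD/FD set).

desc(Z)\{Z}={B,G,R}; candidates ⊆ {H,N,T}.
Z↔B: latent back-door arc(s) into Z.
size 0: {}; under {} Z still reaches {B,N} ∋ B.
size 1: {H}, {N}, {T}; under {H} Z still reaches {B,N} ∋ B.
size 2: {H,N}, {H,T}, {N,T}; under {H,N} Z still reaches {B} ∋ B.
Z↔B cannot be blocked by any observed set — no back-door set.
No mediator lies on a directed Z→…→B path.
Neither criterion identifies P(B|do(Z)) in this graph.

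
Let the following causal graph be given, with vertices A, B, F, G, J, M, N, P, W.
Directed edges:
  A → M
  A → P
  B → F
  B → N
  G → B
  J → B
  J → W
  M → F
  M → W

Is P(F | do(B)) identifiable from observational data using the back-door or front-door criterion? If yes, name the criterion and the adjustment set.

desc(B)\{B}={F,N}; candidates ⊆ {A,G,J,M,P,W}.
∅: B⊥F given ∅ in G with B→· removed — back-door holds.
P(F|do(B)) = P(F|B) — no adjustment needed.

P(F|do(B)): backdoor, adjust for ∅.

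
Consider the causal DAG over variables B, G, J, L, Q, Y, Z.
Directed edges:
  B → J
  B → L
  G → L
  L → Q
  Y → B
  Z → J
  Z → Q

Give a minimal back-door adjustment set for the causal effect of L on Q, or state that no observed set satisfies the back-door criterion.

L→Q: minimal back-door set ∅.

desc(L)\{L}={Q}; candidates ⊆ {B,G,J,Y,Z}.
∅: L⊥Q given ∅ in G with L→· removed — back-door holds.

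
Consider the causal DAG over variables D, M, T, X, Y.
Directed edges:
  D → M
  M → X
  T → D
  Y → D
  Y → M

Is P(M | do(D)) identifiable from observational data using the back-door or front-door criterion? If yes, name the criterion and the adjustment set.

P(M|do(D)): backdoor, adjust for {Y}.

desc(D)\{D}={M,X}; candidates ⊆ {T,Y}.
size 0: {}; under {} D still reaches {M,T,X,Y} ∋ M.
{Y}: D⊥M given {Y} in G with D→· removed — back-door holds.
P(M|do(D)) = Σ_{Y} P(M|D,Y)·P(Y).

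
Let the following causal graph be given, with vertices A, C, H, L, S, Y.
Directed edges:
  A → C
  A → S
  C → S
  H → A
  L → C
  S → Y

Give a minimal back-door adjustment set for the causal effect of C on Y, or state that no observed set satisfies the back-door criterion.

desc(C)\{C}={S,Y}; candidates ⊆ {A,H,L}.
size 0: {}; under {} C still reaches {A,H,L,S,Y} ∋ Y.
{A}: C⊥Y given {A} in G with C→· removed — back-door holds.

C→Y: minimal back-door set {A}.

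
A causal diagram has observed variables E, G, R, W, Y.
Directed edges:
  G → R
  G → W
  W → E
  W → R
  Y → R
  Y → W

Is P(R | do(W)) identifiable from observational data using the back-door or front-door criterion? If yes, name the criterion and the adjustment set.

P(R|do(W)): backdoor, adjust for {G, Y}.

desc(W)\{W}={E,R}; candidates ⊆ {G,Y}.
size 0: {}; under {} W still reaches {G,R,Y} ∋ R.
size 1: {G}, {Y}; under {G} W still reaches {R,Y} ∋ R.
{G,Y}: W⊥R given {G,Y} in G with W→· removed — back-door holds.
P(R|do(W)) = Σ_{G,Y} P(R|W,G,Y)·P(G,Y).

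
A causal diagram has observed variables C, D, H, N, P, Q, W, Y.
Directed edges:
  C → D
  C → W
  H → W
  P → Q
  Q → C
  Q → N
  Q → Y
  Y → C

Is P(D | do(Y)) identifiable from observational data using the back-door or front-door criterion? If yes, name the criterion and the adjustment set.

P(D|do(Y)): backdoor, adjust for {Q}.

desc(Y)\{Y}={C,D,W}; candidates ⊆ {H,N,P,Q}.
size 0: {}; under {} Y still reaches {C,D,N,P,Q,W} ∋ D.
{Q}: Y⊥D given {Q} in G with Y→· removed — back-door holds.
P(D|do(Y)) = Σ_{Q} P(D|Y,Q)·P(Q).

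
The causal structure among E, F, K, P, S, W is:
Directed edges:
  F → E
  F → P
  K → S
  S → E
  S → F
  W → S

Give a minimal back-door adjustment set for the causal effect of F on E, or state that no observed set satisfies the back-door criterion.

desc(F)\{F}={E,P}; candidates ⊆ {K,S,W}.
size 0: {}; under {} F still reaches {E,K,S,W} ∋ E.
{S}: F⊥E given {S} in G with F→· removed — back-door holds.

F→E: minimal back-door set {S}.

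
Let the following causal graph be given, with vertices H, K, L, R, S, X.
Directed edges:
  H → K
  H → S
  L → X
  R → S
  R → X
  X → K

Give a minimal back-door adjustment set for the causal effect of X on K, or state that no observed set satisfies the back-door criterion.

desc(X)\{X}={K}; candidates ⊆ {H,L,R,S}.
∅: X⊥K given ∅ in G with X→· removed — back-door holds.

X→K: minimal back-door set ∅.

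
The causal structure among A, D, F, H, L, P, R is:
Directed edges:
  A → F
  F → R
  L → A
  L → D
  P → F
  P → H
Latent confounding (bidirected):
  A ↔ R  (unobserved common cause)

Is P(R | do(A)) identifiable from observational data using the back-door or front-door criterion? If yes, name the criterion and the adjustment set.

P(R|do(A)): frontdoor, adjust for {F}.

desc(A)\{A}={F,R}; candidates ⊆ {D,H,L,P}.
A↔R: latent back-door arc(s) into A.
size 0: {}; under {} A still reaches {D,L,R} ∋ R.
size 1: {D}, {H}, {L} …(+1); under {D} A still reaches {L,R} ∋ R.
size 2: {D,H}, {D,L}, {D,P} …(+3); under {D,H} A still reaches {L,R} ∋ R.
A↔R cannot be blocked by any observed set — no back-door set.
{F}: (i) intercepts every directed A→R path; (ii) no back-door A→{F}; (iii) {A} blocks every back-door {F}→R. Front-door holds.
P(R|do(A)) = Σ_{F} P(F|A) Σ_{A'} P(R|F,A')P(A').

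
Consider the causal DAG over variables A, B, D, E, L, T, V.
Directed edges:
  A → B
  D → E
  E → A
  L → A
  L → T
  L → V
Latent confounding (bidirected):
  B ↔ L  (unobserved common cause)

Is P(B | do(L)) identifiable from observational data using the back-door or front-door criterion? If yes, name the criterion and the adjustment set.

P(B|do(L)): frontdoor, adjust for {A}.

desc(L)\{L}={A,B,T,V}; candidates ⊆ {D,E}.
L↔B: latent back-door arc(s) into L.
size 0: {}; under {} L still reaches {B} ∋ B.
size 1: {D}, {E}; under {D} L still reaches {B} ∋ B.
size 2: {D,E}; under {D,E} L still reaches {B} ∋ B.
L↔B cannot be blocked by any observed set — no back-door set.
{A}: (i) intercepts every directed L→B path; (ii) no back-door L→{A}; (iii) {L} blocks every back-door {A}→B. Front-door holds.
P(B|do(L)) = Σ_{A} P(A|L) Σ_{L'} P(B|A,L')P(L').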